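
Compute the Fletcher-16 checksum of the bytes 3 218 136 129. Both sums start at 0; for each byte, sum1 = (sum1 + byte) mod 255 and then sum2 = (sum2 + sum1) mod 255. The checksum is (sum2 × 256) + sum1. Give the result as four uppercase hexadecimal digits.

2FE7

Running sums (mod 255):
  after byte 0 (3): sum1=3, sum2=3
  after byte 1 (218): sum1=221, sum2=224
  after byte 2 (136): sum1=102, sum2=71
  after byte 3 (129): sum1=231, sum2=47
Checksum = sum2·256 + sum1 = 47·256 + 231 = 12263 = 0x2FE7.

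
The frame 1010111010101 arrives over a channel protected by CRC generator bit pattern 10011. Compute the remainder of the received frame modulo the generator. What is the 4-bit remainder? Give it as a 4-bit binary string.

Modulo-2 division of 1010111010101 by 10011:
  pos 0: 10101 XOR 10011 = 00110
  pos 2: 11011 XOR 10011 = 01000
  pos 3: 10000 XOR 10011 = 00011
  pos 6: 11101 XOR 10011 = 01110
  pos 7: 11100 XOR 10011 = 01111
  pos 8: 11111 XOR 10011 = 01100
Remainder = 1100 (nonzero — an error is detected).

1100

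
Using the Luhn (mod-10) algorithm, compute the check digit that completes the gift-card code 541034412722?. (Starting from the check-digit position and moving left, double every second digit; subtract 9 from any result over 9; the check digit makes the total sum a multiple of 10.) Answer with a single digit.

Partial digits right→left: 2 2 7 2 1 4 4 3 0 1 4 5
Double every second digit counting from the check-digit position (so the 1st, 3rd, 5th, ... of the partial from the right).
  doubled (with −9 where >9): 4 5 2 8 0 8 → sum 27
  kept as-is: 2 2 4 3 1 5 → sum 17
Total = 27 + 17 = 44.
Check digit = (10 − (44 mod 10)) mod 10 = 6.

6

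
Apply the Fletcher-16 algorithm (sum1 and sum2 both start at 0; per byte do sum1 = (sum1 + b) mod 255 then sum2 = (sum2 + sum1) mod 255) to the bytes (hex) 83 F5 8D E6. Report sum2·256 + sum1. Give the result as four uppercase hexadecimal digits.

Running sums (mod 255):
  after byte 0 (83): sum1=131, sum2=131
  after byte 1 (F5): sum1=121, sum2=252
  after byte 2 (8D): sum1=7, sum2=4
  after byte 3 (E6): sum1=237, sum2=241
Checksum = sum2·256 + sum1 = 241·256 + 237 = 61933 = 0xF1ED.

F1ED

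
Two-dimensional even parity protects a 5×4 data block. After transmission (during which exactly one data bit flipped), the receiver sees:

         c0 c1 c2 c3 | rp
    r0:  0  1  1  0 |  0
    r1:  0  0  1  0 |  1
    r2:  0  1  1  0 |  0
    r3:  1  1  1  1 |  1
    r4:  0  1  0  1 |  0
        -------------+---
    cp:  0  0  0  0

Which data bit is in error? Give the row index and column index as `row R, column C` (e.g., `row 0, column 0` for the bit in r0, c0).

Recompute each row's even parity and compare to rp:
  r0: data parity 0, sent rp 0 → ok
  r1: data parity 1, sent rp 1 → ok
  r2: data parity 0, sent rp 0 → ok
  r3: data parity 0, sent rp 1 → mismatch
  r4: data parity 0, sent rp 0 → ok
Recompute each column's even parity and compare to cp:
  c0: data parity 1, sent cp 0 → mismatch
  c1: data parity 0, sent cp 0 → ok
  c2: data parity 0, sent cp 0 → ok
  c3: data parity 0, sent cp 0 → ok
Exactly one row (r3) and one column (c0) fail → the flipped bit is at their intersection.

row 3, column 0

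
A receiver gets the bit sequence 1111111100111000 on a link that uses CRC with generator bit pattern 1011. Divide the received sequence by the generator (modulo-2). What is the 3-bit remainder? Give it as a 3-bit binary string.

Modulo-2 division of 1111111100111000 by 1011:
  pos 0: 1111 XOR 1011 = 0100
  pos 1: 1001 XOR 1011 = 0010
  pos 3: 1011 XOR 1011 = 0000
  pos 7: 1001 XOR 1011 = 0010
  pos 9: 1011 XOR 1011 = 0000
Remainder = 000 (zero — the frame passes the CRC check).

000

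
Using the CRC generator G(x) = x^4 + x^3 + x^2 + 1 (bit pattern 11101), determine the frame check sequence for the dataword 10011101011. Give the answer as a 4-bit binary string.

1011

Append 4 zeros: 100111010110000. Divide by 11101 (XOR where the leading bit is 1):
  pos 0: 10011 XOR 11101 = 01110
  pos 1: 11101 XOR 11101 = 00000
  pos 7: 10110 XOR 11101 = 01011
  pos 8: 10110 XOR 11101 = 01011
  pos 9: 10110 XOR 11101 = 01011
  pos 10: 10110 XOR 11101 = 01011
Remainder (last 4 bits) = 1011. This is the CRC / FCS.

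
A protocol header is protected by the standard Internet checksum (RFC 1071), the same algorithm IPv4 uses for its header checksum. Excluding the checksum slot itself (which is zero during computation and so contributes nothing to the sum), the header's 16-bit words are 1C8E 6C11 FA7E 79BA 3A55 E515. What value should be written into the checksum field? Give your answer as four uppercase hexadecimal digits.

E3BB

One's-complement addition (fold any carry out of bit 15 back into bit 0):
  0x1C8E + 0x6C11 = 0x0889F
  0x889F + 0xFA7E = 0x1831D → wrap carry → 0x831E
  0x831E + 0x79BA = 0x0FCD8
  0xFCD8 + 0x3A55 = 0x1372D → wrap carry → 0x372E
  0x372E + 0xE515 = 0x11C43 → wrap carry → 0x1C44
One's-complement sum = 0x1C44.
Checksum = ~0x1C44 & 0xFFFF = 0xE3BB.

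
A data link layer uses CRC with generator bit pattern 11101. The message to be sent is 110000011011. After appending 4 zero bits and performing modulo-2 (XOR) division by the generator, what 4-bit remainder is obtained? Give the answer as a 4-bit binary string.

Append 4 zeros: 1100000110110000. Divide by 11101 (XOR where the leading bit is 1):
  pos 0: 11000 XOR 11101 = 00101
  pos 2: 10100 XOR 11101 = 01001
  pos 3: 10011 XOR 11101 = 01110
  pos 4: 11101 XOR 11101 = 00000
  pos 10: 11000 XOR 11101 = 00101
Remainder (last 4 bits) = 1010. This is the CRC / FCS.

1010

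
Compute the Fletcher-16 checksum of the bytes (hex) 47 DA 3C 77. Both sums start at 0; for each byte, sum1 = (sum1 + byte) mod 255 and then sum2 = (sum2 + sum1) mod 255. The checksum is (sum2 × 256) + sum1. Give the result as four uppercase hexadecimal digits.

9DD5

Running sums (mod 255):
  after byte 0 (47): sum1=71, sum2=71
  after byte 1 (DA): sum1=34, sum2=105
  after byte 2 (3C): sum1=94, sum2=199
  after byte 3 (77): sum1=213, sum2=157
Checksum = sum2·256 + sum1 = 157·256 + 213 = 40405 = 0x9DD5.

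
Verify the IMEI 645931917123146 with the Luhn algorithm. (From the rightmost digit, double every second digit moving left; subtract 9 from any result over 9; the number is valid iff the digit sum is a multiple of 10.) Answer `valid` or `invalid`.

From the right, keep odd positions and double even positions (subtract 9 from any doubled value over 9):
  doubled (positions 2,4,...): 8 6 2 2 2 9 8 → sum 37
  kept (positions 1,3,...): 6 1 2 7 9 3 5 6 → sum 39
Total = 76.
76 mod 10 = 6, so the number is invalid.

invalid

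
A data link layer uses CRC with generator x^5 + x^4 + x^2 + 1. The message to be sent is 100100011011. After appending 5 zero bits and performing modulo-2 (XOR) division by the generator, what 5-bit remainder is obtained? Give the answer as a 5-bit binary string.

Append 5 zeros: 10010001101100000. Divide by 110101 (XOR where the leading bit is 1):
  pos 0: 100100 XOR 110101 = 010001
  pos 1: 100010 XOR 110101 = 010111
  pos 2: 101111 XOR 110101 = 011010
  pos 3: 110101 XOR 110101 = 000000
  pos 10: 110000 XOR 110101 = 000101
Remainder (last 5 bits) = 01010. This is the CRC / FCS.

01010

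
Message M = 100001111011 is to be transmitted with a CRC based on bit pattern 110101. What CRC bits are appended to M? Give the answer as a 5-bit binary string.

Append 5 zeros: 10000111101100000. Divide by 110101 (XOR where the leading bit is 1):
  pos 0: 100001 XOR 110101 = 010100
  pos 1: 101001 XOR 110101 = 011100
  pos 2: 111001 XOR 110101 = 001100
  pos 4: 110010 XOR 110101 = 000111
  pos 7: 111110 XOR 110101 = 001011
  pos 9: 101100 XOR 110101 = 011001
  pos 10: 110010 XOR 110101 = 000111
Remainder (last 5 bits) = 01110. This is the CRC / FCS.

01110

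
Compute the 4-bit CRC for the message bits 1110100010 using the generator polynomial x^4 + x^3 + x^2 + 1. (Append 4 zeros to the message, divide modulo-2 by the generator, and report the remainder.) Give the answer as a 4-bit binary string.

0111

Append 4 zeros: 11101000100000. Divide by 11101 (XOR where the leading bit is 1):
  pos 0: 11101 XOR 11101 = 00000
  pos 8: 10000 XOR 11101 = 01101
  pos 9: 11010 XOR 11101 = 00111
Remainder (last 4 bits) = 0111. This is the CRC / FCS.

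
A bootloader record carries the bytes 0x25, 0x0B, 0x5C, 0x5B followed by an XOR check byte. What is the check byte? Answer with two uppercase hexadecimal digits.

29

XOR the bytes together:
  start with 0x25
  0x25 ⊕ 0x0B = 0x2E
  0x2E ⊕ 0x5C = 0x72
  0x72 ⊕ 0x5B = 0x29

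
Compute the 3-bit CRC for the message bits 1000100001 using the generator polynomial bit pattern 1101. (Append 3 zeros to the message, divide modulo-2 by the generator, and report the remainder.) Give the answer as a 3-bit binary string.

100

Append 3 zeros: 1000100001000. Divide by 1101 (XOR where the leading bit is 1):
  pos 0: 1000 XOR 1101 = 0101
  pos 1: 1011 XOR 1101 = 0110
  pos 2: 1100 XOR 1101 = 0001
  pos 5: 1000 XOR 1101 = 0101
  pos 6: 1011 XOR 1101 = 0110
  pos 7: 1100 XOR 1101 = 0001
Remainder (last 3 bits) = 100. This is the CRC / FCS.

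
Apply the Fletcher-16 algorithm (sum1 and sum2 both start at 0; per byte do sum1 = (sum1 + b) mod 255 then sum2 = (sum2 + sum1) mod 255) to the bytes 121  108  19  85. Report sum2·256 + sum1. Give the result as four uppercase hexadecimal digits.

Running sums (mod 255):
  after byte 0 (121): sum1=121, sum2=121
  after byte 1 (108): sum1=229, sum2=95
  after byte 2 (19): sum1=248, sum2=88
  after byte 3 (85): sum1=78, sum2=166
Checksum = sum2·256 + sum1 = 166·256 + 78 = 42574 = 0xA64E.

A64E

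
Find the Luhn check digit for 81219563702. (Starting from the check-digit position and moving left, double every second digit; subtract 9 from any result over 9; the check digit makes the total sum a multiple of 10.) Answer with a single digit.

8

Partial digits right→left: 2 0 7 3 6 5 9 1 2 1 8
Double every second digit counting from the check-digit position (so the 1st, 3rd, 5th, ... of the partial from the right).
  doubled (with −9 where >9): 4 5 3 9 4 7 → sum 32
  kept as-is: 0 3 5 1 1 → sum 10
Total = 32 + 10 = 42.
Check digit = (10 − (42 mod 10)) mod 10 = 8.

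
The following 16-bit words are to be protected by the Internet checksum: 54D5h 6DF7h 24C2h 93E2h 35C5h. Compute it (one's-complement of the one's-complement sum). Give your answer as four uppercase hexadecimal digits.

4EC9

One's-complement addition (fold any carry out of bit 15 back into bit 0):
  0x54D5 + 0x6DF7 = 0x0C2CC
  0xC2CC + 0x24C2 = 0x0E78E
  0xE78E + 0x93E2 = 0x17B70 → wrap carry → 0x7B71
  0x7B71 + 0x35C5 = 0x0B136
One's-complement sum = 0xB136.
Checksum = ~0xB136 & 0xFFFF = 0x4EC9.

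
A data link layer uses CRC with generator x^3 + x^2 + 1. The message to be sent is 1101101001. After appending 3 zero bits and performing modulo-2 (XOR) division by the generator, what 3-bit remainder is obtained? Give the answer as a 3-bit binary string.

001

Append 3 zeros: 1101101001000. Divide by 1101 (XOR where the leading bit is 1):
  pos 0: 1101 XOR 1101 = 0000
  pos 4: 1010 XOR 1101 = 0111
  pos 5: 1110 XOR 1101 = 0011
  pos 7: 1110 XOR 1101 = 0011
  pos 9: 1100 XOR 1101 = 0001
Remainder (last 3 bits) = 001. This is the CRC / FCS.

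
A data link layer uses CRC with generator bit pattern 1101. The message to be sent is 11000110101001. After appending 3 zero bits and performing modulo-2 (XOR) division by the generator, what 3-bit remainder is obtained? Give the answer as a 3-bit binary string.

101

Append 3 zeros: 11000110101001000. Divide by 1101 (XOR where the leading bit is 1):
  pos 0: 1100 XOR 1101 = 0001
  pos 3: 1011 XOR 1101 = 0110
  pos 4: 1100 XOR 1101 = 0001
  pos 7: 1101 XOR 1101 = 0000
  pos 13: 1000 XOR 1101 = 0101
Remainder (last 3 bits) = 101. This is the CRC / FCS.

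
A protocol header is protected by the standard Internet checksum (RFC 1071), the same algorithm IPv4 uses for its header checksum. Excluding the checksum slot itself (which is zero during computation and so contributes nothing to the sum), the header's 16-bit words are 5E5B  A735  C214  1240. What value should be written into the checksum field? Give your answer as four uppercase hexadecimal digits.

261A

One's-complement addition (fold any carry out of bit 15 back into bit 0):
  0x5E5B + 0xA735 = 0x10590 → wrap carry → 0x0591
  0x0591 + 0xC214 = 0x0C7A5
  0xC7A5 + 0x1240 = 0x0D9E5
One's-complement sum = 0xD9E5.
Checksum = ~0xD9E5 & 0xFFFF = 0x261A.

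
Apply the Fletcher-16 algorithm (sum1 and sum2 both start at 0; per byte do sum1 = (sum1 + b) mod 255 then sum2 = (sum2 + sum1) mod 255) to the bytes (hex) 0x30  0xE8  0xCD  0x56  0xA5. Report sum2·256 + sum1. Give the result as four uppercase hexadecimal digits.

Running sums (mod 255):
  after byte 0 (0x30): sum1=48, sum2=48
  after byte 1 (0xE8): sum1=25, sum2=73
  after byte 2 (0xCD): sum1=230, sum2=48
  after byte 3 (0x56): sum1=61, sum2=109
  after byte 4 (0xA5): sum1=226, sum2=80
Checksum = sum2·256 + sum1 = 80·256 + 226 = 20706 = 0x50E2.

50E2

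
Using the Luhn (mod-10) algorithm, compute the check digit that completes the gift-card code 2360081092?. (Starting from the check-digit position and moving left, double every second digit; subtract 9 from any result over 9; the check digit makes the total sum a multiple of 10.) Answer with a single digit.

5

Partial digits right→left: 2 9 0 1 8 0 0 6 3 2
Double every second digit counting from the check-digit position (so the 1st, 3rd, 5th, ... of the partial from the right).
  doubled (with −9 where >9): 4 0 7 0 6 → sum 17
  kept as-is: 9 1 0 6 2 → sum 18
Total = 17 + 18 = 35.
Check digit = (10 − (35 mod 10)) mod 10 = 5.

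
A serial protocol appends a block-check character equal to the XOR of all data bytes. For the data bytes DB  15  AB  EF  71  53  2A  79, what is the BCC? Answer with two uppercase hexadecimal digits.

FB

XOR the bytes together:
  start with 0xDB
  0xDB ⊕ 0x15 = 0xCE
  0xCE ⊕ 0xAB = 0x65
  0x65 ⊕ 0xEF = 0x8A
  0x8A ⊕ 0x71 = 0xFB
  0xFB ⊕ 0x53 = 0xA8
  0xA8 ⊕ 0x2A = 0x82
  0x82 ⊕ 0x79 = 0xFB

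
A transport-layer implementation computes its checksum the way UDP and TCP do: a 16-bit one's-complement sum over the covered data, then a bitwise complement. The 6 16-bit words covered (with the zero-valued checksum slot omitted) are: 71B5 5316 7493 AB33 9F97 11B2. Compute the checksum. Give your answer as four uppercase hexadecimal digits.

6A23

One's-complement addition (fold any carry out of bit 15 back into bit 0):
  0x71B5 + 0x5316 = 0x0C4CB
  0xC4CB + 0x7493 = 0x1395E → wrap carry → 0x395F
  0x395F + 0xAB33 = 0x0E492
  0xE492 + 0x9F97 = 0x18429 → wrap carry → 0x842A
  0x842A + 0x11B2 = 0x095DC
One's-complement sum = 0x95DC.
Checksum = ~0x95DC & 0xFFFF = 0x6A23.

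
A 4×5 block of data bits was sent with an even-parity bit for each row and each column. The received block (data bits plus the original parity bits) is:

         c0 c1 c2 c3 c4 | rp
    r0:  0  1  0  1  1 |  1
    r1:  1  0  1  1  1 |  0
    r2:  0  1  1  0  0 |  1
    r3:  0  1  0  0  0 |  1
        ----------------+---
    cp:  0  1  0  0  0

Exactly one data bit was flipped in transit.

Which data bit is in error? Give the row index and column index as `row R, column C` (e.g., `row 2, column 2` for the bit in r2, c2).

Recompute each row's even parity and compare to rp:
  r0: data parity 1, sent rp 1 → ok
  r1: data parity 0, sent rp 0 → ok
  r2: data parity 0, sent rp 1 → mismatch
  r3: data parity 1, sent rp 1 → ok
Recompute each column's even parity and compare to cp:
  c0: data parity 1, sent cp 0 → mismatch
  c1: data parity 1, sent cp 1 → ok
  c2: data parity 0, sent cp 0 → ok
  c3: data parity 0, sent cp 0 → ok
  c4: data parity 0, sent cp 0 → ok
Exactly one row (r2) and one column (c0) fail → the flipped bit is at their intersection.

row 2, column 0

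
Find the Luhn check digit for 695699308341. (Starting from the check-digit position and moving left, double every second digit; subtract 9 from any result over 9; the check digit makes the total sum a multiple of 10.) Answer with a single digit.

Partial digits right→left: 1 4 3 8 0 3 9 9 6 5 9 6
Double every second digit counting from the check-digit position (so the 1st, 3rd, 5th, ... of the partial from the right).
  doubled (with −9 where >9): 2 6 0 9 3 9 → sum 29
  kept as-is: 4 8 3 9 5 6 → sum 35
Total = 29 + 35 = 64.
Check digit = (10 − (64 mod 10)) mod 10 = 6.

6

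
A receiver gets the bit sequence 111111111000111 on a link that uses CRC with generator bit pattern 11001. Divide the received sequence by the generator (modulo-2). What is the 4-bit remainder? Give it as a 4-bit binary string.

1010

Modulo-2 division of 111111111000111 by 11001:
  pos 0: 11111 XOR 11001 = 00110
  pos 2: 11011 XOR 11001 = 00010
  pos 5: 10110 XOR 11001 = 01111
  pos 6: 11110 XOR 11001 = 00111
  pos 8: 11101 XOR 11001 = 00100
  pos 10: 10011 XOR 11001 = 01010
Remainder = 1010 (nonzero — an error is detected).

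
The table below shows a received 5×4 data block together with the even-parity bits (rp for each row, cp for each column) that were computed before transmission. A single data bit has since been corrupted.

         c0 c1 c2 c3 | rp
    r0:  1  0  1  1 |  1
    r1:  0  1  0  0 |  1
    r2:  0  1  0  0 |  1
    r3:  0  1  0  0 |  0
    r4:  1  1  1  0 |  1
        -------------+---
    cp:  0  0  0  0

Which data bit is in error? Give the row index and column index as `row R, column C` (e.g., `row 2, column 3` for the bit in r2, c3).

row 3, column 3

Recompute each row's even parity and compare to rp:
  r0: data parity 1, sent rp 1 → ok
  r1: data parity 1, sent rp 1 → ok
  r2: data parity 1, sent rp 1 → ok
  r3: data parity 1, sent rp 0 → mismatch
  r4: data parity 1, sent rp 1 → ok
Recompute each column's even parity and compare to cp:
  c0: data parity 0, sent cp 0 → ok
  c1: data parity 0, sent cp 0 → ok
  c2: data parity 0, sent cp 0 → ok
  c3: data parity 1, sent cp 0 → mismatch
Exactly one row (r3) and one column (c3) fail → the flipped bit is at their intersection.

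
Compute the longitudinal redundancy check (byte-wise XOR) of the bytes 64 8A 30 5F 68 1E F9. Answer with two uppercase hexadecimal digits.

0E

XOR the bytes together:
  start with 0x64
  0x64 ⊕ 0x8A = 0xEE
  0xEE ⊕ 0x30 = 0xDE
  0xDE ⊕ 0x5F = 0x81
  0x81 ⊕ 0x68 = 0xE9
  0xE9 ⊕ 0x1E = 0xF7
  0xF7 ⊕ 0xF9 = 0x0E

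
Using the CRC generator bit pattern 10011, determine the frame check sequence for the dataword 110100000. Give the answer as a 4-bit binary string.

1011

Append 4 zeros: 1101000000000. Divide by 10011 (XOR where the leading bit is 1):
  pos 0: 11010 XOR 10011 = 01001
  pos 1: 10010 XOR 10011 = 00001
  pos 5: 10000 XOR 10011 = 00011
  pos 8: 11000 XOR 10011 = 01011
Remainder (last 4 bits) = 1011. This is the CRC / FCS.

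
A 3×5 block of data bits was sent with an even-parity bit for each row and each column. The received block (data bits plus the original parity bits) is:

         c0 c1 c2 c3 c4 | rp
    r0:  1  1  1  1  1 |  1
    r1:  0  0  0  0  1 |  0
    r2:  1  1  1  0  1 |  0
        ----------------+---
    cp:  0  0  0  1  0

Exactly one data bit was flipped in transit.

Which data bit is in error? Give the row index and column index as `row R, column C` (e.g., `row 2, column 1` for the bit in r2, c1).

row 1, column 4

Recompute each row's even parity and compare to rp:
  r0: data parity 1, sent rp 1 → ok
  r1: data parity 1, sent rp 0 → mismatch
  r2: data parity 0, sent rp 0 → ok
Recompute each column's even parity and compare to cp:
  c0: data parity 0, sent cp 0 → ok
  c1: data parity 0, sent cp 0 → ok
  c2: data parity 0, sent cp 0 → ok
  c3: data parity 1, sent cp 1 → ok
  c4: data parity 1, sent cp 0 → mismatch
Exactly one row (r1) and one column (c4) fail → the flipped bit is at their intersection.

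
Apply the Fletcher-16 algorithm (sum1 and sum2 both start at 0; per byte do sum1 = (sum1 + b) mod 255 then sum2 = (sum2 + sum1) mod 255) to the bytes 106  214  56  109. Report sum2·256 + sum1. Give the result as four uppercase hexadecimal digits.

Running sums (mod 255):
  after byte 0 (106): sum1=106, sum2=106
  after byte 1 (214): sum1=65, sum2=171
  after byte 2 (56): sum1=121, sum2=37
  after byte 3 (109): sum1=230, sum2=12
Checksum = sum2·256 + sum1 = 12·256 + 230 = 3302 = 0x0CE6.

0CE6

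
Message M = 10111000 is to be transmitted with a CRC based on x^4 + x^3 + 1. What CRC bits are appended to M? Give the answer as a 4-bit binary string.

0001

Append 4 zeros: 101110000000. Divide by 11001 (XOR where the leading bit is 1):
  pos 0: 10111 XOR 11001 = 01110
  pos 1: 11100 XOR 11001 = 00101
  pos 3: 10100 XOR 11001 = 01101
  pos 4: 11010 XOR 11001 = 00011
  pos 7: 11000 XOR 11001 = 00001
Remainder (last 4 bits) = 0001. This is the CRC / FCS.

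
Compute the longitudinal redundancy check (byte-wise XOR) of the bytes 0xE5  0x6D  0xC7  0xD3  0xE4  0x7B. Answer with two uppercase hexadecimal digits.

03

XOR the bytes together:
  start with 0xE5
  0xE5 ⊕ 0x6D = 0x88
  0x88 ⊕ 0xC7 = 0x4F
  0x4F ⊕ 0xD3 = 0x9C
  0x9C ⊕ 0xE4 = 0x78
  0x78 ⊕ 0x7B = 0x03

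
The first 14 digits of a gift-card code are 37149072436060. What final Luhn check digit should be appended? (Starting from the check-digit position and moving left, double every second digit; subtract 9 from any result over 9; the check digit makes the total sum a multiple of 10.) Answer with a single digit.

Partial digits right→left: 0 6 0 6 3 4 2 7 0 9 4 1 7 3
Double every second digit counting from the check-digit position (so the 1st, 3rd, 5th, ... of the partial from the right).
  doubled (with −9 where >9): 0 0 6 4 0 8 5 → sum 23
  kept as-is: 6 6 4 7 9 1 3 → sum 36
Total = 23 + 36 = 59.
Check digit = (10 − (59 mod 10)) mod 10 = 1.

1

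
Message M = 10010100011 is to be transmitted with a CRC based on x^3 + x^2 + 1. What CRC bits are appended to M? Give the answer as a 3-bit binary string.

Append 3 zeros: 10010100011000. Divide by 1101 (XOR where the leading bit is 1):
  pos 0: 1001 XOR 1101 = 0100
  pos 1: 1000 XOR 1101 = 0101
  pos 2: 1011 XOR 1101 = 0110
  pos 3: 1100 XOR 1101 = 0001
  pos 6: 1001 XOR 1101 = 0100
  pos 7: 1001 XOR 1101 = 0100
  pos 8: 1000 XOR 1101 = 0101
  pos 9: 1010 XOR 1101 = 0111
  pos 10: 1110 XOR 1101 = 0011
Remainder (last 3 bits) = 011. This is the CRC / FCS.

011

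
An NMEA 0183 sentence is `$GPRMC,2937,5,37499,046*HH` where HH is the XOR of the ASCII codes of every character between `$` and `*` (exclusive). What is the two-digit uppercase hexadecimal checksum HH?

73

XOR the ASCII codes of the payload characters:
  'G' = 0x47 → acc = 0x47
  'P' = 0x50 → acc = 0x17
  'R' = 0x52 → acc = 0x45
  'M' = 0x4D → acc = 0x08
  'C' = 0x43 → acc = 0x4B
  ',' = 0x2C → acc = 0x67
  '2' = 0x32 → acc = 0x55
  '9' = 0x39 → acc = 0x6C
  '3' = 0x33 → acc = 0x5F
  '7' = 0x37 → acc = 0x68
  ',' = 0x2C → acc = 0x44
  '5' = 0x35 → acc = 0x71
  ',' = 0x2C → acc = 0x5D
  '3' = 0x33 → acc = 0x6E
  '7' = 0x37 → acc = 0x59
  '4' = 0x34 → acc = 0x6D
  '9' = 0x39 → acc = 0x54
  '9' = 0x39 → acc = 0x6D
  ',' = 0x2C → acc = 0x41
  '0' = 0x30 → acc = 0x71
  '4' = 0x34 → acc = 0x45
  '6' = 0x36 → acc = 0x73
Checksum = 0x73.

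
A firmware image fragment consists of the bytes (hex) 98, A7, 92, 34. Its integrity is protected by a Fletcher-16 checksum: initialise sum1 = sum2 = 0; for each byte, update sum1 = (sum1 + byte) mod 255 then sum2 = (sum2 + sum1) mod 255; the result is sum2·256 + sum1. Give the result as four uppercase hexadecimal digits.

B207

Running sums (mod 255):
  after byte 0 (98): sum1=152, sum2=152
  after byte 1 (A7): sum1=64, sum2=216
  after byte 2 (92): sum1=210, sum2=171
  after byte 3 (34): sum1=7, sum2=178
Checksum = sum2·256 + sum1 = 178·256 + 7 = 45575 = 0xB207.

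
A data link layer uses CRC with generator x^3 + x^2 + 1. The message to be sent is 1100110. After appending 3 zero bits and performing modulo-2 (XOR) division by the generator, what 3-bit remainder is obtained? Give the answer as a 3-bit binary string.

Append 3 zeros: 1100110000. Divide by 1101 (XOR where the leading bit is 1):
  pos 0: 1100 XOR 1101 = 0001
  pos 3: 1110 XOR 1101 = 0011
  pos 5: 1100 XOR 1101 = 0001
Remainder (last 3 bits) = 010. This is the CRC / FCS.

010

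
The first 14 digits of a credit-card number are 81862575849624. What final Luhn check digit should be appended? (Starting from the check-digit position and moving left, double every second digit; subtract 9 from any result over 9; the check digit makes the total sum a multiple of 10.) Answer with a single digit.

Partial digits right→left: 4 2 6 9 4 8 5 7 5 2 6 8 1 8
Double every second digit counting from the check-digit position (so the 1st, 3rd, 5th, ... of the partial from the right).
  doubled (with −9 where >9): 8 3 8 1 1 3 2 → sum 26
  kept as-is: 2 9 8 7 2 8 8 → sum 44
Total = 26 + 44 = 70.
Check digit = (10 − (70 mod 10)) mod 10 = 0.

0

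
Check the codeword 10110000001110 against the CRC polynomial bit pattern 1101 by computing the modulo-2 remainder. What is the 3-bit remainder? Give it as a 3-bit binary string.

111

Modulo-2 division of 10110000001110 by 1101:
  pos 0: 1011 XOR 1101 = 0110
  pos 1: 1100 XOR 1101 = 0001
  pos 4: 1000 XOR 1101 = 0101
  pos 5: 1010 XOR 1101 = 0111
  pos 6: 1110 XOR 1101 = 0011
  pos 8: 1111 XOR 1101 = 0010
  pos 10: 1010 XOR 1101 = 0111
Remainder = 111 (nonzero — an error is detected).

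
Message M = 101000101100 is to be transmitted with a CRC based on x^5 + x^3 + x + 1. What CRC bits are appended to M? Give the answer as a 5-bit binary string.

01101

Append 5 zeros: 10100010110000000. Divide by 101011 (XOR where the leading bit is 1):
  pos 0: 101000 XOR 101011 = 000011
  pos 4: 111011 XOR 101011 = 010000
  pos 5: 100000 XOR 101011 = 001011
  pos 7: 101100 XOR 101011 = 000111
  pos 10: 111000 XOR 101011 = 010011
  pos 11: 100110 XOR 101011 = 001101
Remainder (last 5 bits) = 01101. This is the CRC / FCS.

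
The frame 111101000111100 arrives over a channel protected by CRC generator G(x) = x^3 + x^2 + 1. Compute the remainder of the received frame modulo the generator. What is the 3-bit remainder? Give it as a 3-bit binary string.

Modulo-2 division of 111101000111100 by 1101:
  pos 0: 1111 XOR 1101 = 0010
  pos 2: 1001 XOR 1101 = 0100
  pos 3: 1000 XOR 1101 = 0101
  pos 4: 1010 XOR 1101 = 0111
  pos 5: 1110 XOR 1101 = 0011
  pos 7: 1111 XOR 1101 = 0010
  pos 9: 1011 XOR 1101 = 0110
  pos 10: 1100 XOR 1101 = 0001
Remainder = 010 (nonzero — an error is detected).

010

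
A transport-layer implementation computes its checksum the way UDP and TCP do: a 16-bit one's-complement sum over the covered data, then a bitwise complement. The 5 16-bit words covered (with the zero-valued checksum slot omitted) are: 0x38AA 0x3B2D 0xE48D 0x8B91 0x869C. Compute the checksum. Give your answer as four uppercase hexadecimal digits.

One's-complement addition (fold any carry out of bit 15 back into bit 0):
  0x38AA + 0x3B2D = 0x073D7
  0x73D7 + 0xE48D = 0x15864 → wrap carry → 0x5865
  0x5865 + 0x8B91 = 0x0E3F6
  0xE3F6 + 0x869C = 0x16A92 → wrap carry → 0x6A93
One's-complement sum = 0x6A93.
Checksum = ~0x6A93 & 0xFFFF = 0x956C.

956C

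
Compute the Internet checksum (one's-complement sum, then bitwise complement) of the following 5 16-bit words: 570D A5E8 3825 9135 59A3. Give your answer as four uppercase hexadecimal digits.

One's-complement addition (fold any carry out of bit 15 back into bit 0):
  0x570D + 0xA5E8 = 0x0FCF5
  0xFCF5 + 0x3825 = 0x1351A → wrap carry → 0x351B
  0x351B + 0x9135 = 0x0C650
  0xC650 + 0x59A3 = 0x11FF3 → wrap carry → 0x1FF4
One's-complement sum = 0x1FF4.
Checksum = ~0x1FF4 & 0xFFFF = 0xE00B.

E00B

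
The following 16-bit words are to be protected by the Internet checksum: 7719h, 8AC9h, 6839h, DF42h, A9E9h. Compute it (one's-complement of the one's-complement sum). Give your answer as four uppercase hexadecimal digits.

One's-complement addition (fold any carry out of bit 15 back into bit 0):
  0x7719 + 0x8AC9 = 0x101E2 → wrap carry → 0x01E3
  0x01E3 + 0x6839 = 0x06A1C
  0x6A1C + 0xDF42 = 0x1495E → wrap carry → 0x495F
  0x495F + 0xA9E9 = 0x0F348
One's-complement sum = 0xF348.
Checksum = ~0xF348 & 0xFFFF = 0x0CB7.

0CB7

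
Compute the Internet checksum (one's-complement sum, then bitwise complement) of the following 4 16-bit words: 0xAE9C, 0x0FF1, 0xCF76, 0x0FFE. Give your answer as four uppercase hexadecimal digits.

One's-complement addition (fold any carry out of bit 15 back into bit 0):
  0xAE9C + 0x0FF1 = 0x0BE8D
  0xBE8D + 0xCF76 = 0x18E03 → wrap carry → 0x8E04
  0x8E04 + 0x0FFE = 0x09E02
One's-complement sum = 0x9E02.
Checksum = ~0x9E02 & 0xFFFF = 0x61FD.

61FD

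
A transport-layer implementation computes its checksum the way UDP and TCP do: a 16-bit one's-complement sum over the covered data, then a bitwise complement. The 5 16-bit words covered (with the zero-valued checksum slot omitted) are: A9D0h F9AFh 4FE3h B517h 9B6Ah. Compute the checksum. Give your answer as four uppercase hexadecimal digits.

BC19

One's-complement addition (fold any carry out of bit 15 back into bit 0):
  0xA9D0 + 0xF9AF = 0x1A37F → wrap carry → 0xA380
  0xA380 + 0x4FE3 = 0x0F363
  0xF363 + 0xB517 = 0x1A87A → wrap carry → 0xA87B
  0xA87B + 0x9B6A = 0x143E5 → wrap carry → 0x43E6
One's-complement sum = 0x43E6.
Checksum = ~0x43E6 & 0xFFFF = 0xBC19.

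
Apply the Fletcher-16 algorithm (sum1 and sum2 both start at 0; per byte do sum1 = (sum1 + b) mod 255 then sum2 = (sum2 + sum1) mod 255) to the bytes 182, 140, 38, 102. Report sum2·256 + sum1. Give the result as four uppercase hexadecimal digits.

Running sums (mod 255):
  after byte 0 (182): sum1=182, sum2=182
  after byte 1 (140): sum1=67, sum2=249
  after byte 2 (38): sum1=105, sum2=99
  after byte 3 (102): sum1=207, sum2=51
Checksum = sum2·256 + sum1 = 51·256 + 207 = 13263 = 0x33CF.

33CF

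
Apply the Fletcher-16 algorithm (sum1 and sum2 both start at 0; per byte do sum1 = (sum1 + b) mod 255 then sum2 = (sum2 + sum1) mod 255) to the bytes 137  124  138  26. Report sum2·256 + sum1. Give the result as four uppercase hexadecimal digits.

Running sums (mod 255):
  after byte 0 (137): sum1=137, sum2=137
  after byte 1 (124): sum1=6, sum2=143
  after byte 2 (138): sum1=144, sum2=32
  after byte 3 (26): sum1=170, sum2=202
Checksum = sum2·256 + sum1 = 202·256 + 170 = 51882 = 0xCAAA.

CAAA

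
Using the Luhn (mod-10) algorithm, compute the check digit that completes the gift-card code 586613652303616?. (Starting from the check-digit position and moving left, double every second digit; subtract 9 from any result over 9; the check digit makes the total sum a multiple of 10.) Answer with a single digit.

2

Partial digits right→left: 6 1 6 3 0 3 2 5 6 3 1 6 6 8 5
Double every second digit counting from the check-digit position (so the 1st, 3rd, 5th, ... of the partial from the right).
  doubled (with −9 where >9): 3 3 0 4 3 2 3 1 → sum 19
  kept as-is: 1 3 3 5 3 6 8 → sum 29
Total = 19 + 29 = 48.
Check digit = (10 − (48 mod 10)) mod 10 = 2.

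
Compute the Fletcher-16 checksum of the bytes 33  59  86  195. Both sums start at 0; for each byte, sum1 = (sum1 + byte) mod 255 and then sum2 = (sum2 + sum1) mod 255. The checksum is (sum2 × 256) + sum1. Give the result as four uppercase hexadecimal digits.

Running sums (mod 255):
  after byte 0 (33): sum1=33, sum2=33
  after byte 1 (59): sum1=92, sum2=125
  after byte 2 (86): sum1=178, sum2=48
  after byte 3 (195): sum1=118, sum2=166
Checksum = sum2·256 + sum1 = 166·256 + 118 = 42614 = 0xA676.

A676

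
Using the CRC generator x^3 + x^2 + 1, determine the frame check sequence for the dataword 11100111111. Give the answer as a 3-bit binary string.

110

Append 3 zeros: 11100111111000. Divide by 1101 (XOR where the leading bit is 1):
  pos 0: 1110 XOR 1101 = 0011
  pos 2: 1101 XOR 1101 = 0000
  pos 6: 1111 XOR 1101 = 0010
  pos 8: 1010 XOR 1101 = 0111
  pos 9: 1110 XOR 1101 = 0011
Remainder (last 3 bits) = 110. This is the CRC / FCS.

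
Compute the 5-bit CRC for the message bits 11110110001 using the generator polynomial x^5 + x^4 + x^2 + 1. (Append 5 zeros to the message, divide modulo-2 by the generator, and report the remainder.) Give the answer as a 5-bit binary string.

Append 5 zeros: 1111011000100000. Divide by 110101 (XOR where the leading bit is 1):
  pos 0: 111101 XOR 110101 = 001000
  pos 2: 100010 XOR 110101 = 010111
  pos 3: 101110 XOR 110101 = 011011
  pos 4: 110110 XOR 110101 = 000011
  pos 8: 111000 XOR 110101 = 001101
  pos 10: 110100 XOR 110101 = 000001
Remainder (last 5 bits) = 00001. This is the CRC / FCS.

00001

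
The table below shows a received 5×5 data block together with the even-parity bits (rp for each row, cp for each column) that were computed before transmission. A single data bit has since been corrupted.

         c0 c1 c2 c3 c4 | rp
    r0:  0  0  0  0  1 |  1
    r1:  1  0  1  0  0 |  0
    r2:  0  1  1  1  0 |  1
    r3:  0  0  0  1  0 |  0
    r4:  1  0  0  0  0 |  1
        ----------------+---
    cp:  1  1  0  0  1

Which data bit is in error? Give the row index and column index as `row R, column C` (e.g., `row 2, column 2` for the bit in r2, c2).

row 3, column 0

Recompute each row's even parity and compare to rp:
  r0: data parity 1, sent rp 1 → ok
  r1: data parity 0, sent rp 0 → ok
  r2: data parity 1, sent rp 1 → ok
  r3: data parity 1, sent rp 0 → mismatch
  r4: data parity 1, sent rp 1 → ok
Recompute each column's even parity and compare to cp:
  c0: data parity 0, sent cp 1 → mismatch
  c1: data parity 1, sent cp 1 → ok
  c2: data parity 0, sent cp 0 → ok
  c3: data parity 0, sent cp 0 → ok
  c4: data parity 1, sent cp 1 → ok
Exactly one row (r3) and one column (c0) fail → the flipped bit is at their intersection.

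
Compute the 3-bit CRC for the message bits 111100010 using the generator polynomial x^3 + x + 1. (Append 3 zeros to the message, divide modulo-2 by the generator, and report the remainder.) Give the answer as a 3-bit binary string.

Append 3 zeros: 111100010000. Divide by 1011 (XOR where the leading bit is 1):
  pos 0: 1111 XOR 1011 = 0100
  pos 1: 1000 XOR 1011 = 0011
  pos 3: 1100 XOR 1011 = 0111
  pos 4: 1111 XOR 1011 = 0100
  pos 5: 1000 XOR 1011 = 0011
  pos 7: 1100 XOR 1011 = 0111
  pos 8: 1110 XOR 1011 = 0101
Remainder (last 3 bits) = 101. This is the CRC / FCS.

101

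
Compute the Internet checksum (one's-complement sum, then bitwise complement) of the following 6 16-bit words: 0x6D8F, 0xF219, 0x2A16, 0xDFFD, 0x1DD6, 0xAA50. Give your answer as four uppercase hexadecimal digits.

One's-complement addition (fold any carry out of bit 15 back into bit 0):
  0x6D8F + 0xF219 = 0x15FA8 → wrap carry → 0x5FA9
  0x5FA9 + 0x2A16 = 0x089BF
  0x89BF + 0xDFFD = 0x169BC → wrap carry → 0x69BD
  0x69BD + 0x1DD6 = 0x08793
  0x8793 + 0xAA50 = 0x131E3 → wrap carry → 0x31E4
One's-complement sum = 0x31E4.
Checksum = ~0x31E4 & 0xFFFF = 0xCE1B.

CE1B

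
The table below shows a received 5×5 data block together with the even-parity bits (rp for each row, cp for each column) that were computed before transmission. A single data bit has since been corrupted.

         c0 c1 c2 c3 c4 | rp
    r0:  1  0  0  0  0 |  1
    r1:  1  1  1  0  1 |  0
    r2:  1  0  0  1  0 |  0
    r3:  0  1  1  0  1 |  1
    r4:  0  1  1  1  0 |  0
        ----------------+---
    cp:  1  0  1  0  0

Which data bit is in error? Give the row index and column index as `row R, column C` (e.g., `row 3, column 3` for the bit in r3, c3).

row 4, column 1

Recompute each row's even parity and compare to rp:
  r0: data parity 1, sent rp 1 → ok
  r1: data parity 0, sent rp 0 → ok
  r2: data parity 0, sent rp 0 → ok
  r3: data parity 1, sent rp 1 → ok
  r4: data parity 1, sent rp 0 → mismatch
Recompute each column's even parity and compare to cp:
  c0: data parity 1, sent cp 1 → ok
  c1: data parity 1, sent cp 0 → mismatch
  c2: data parity 1, sent cp 1 → ok
  c3: data parity 0, sent cp 0 → ok
  c4: data parity 0, sent cp 0 → ok
Exactly one row (r4) and one column (c1) fail → the flipped bit is at their intersection.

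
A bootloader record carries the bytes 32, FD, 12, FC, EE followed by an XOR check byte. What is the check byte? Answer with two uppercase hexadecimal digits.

CF

XOR the bytes together:
  start with 0x32
  0x32 ⊕ 0xFD = 0xCF
  0xCF ⊕ 0x12 = 0xDD
  0xDD ⊕ 0xFC = 0x21
  0x21 ⊕ 0xEE = 0xCF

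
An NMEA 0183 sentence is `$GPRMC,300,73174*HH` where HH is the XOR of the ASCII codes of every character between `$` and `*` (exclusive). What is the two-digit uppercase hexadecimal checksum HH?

XOR the ASCII codes of the payload characters:
  'G' = 0x47 → acc = 0x47
  'P' = 0x50 → acc = 0x17
  'R' = 0x52 → acc = 0x45
  'M' = 0x4D → acc = 0x08
  'C' = 0x43 → acc = 0x4B
  ',' = 0x2C → acc = 0x67
  '3' = 0x33 → acc = 0x54
  '0' = 0x30 → acc = 0x64
  '0' = 0x30 → acc = 0x54
  ',' = 0x2C → acc = 0x78
  '7' = 0x37 → acc = 0x4F
  '3' = 0x33 → acc = 0x7C
  '1' = 0x31 → acc = 0x4D
  '7' = 0x37 → acc = 0x7A
  '4' = 0x34 → acc = 0x4E
Checksum = 0x4E.

4E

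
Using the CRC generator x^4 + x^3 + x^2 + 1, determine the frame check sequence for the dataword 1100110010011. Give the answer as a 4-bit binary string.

Append 4 zeros: 11001100100110000. Divide by 11101 (XOR where the leading bit is 1):
  pos 0: 11001 XOR 11101 = 00100
  pos 2: 10010 XOR 11101 = 01111
  pos 3: 11110 XOR 11101 = 00011
  pos 6: 11100 XOR 11101 = 00001
  pos 10: 11100 XOR 11101 = 00001
Remainder (last 4 bits) = 0100. This is the CRC / FCS.

0100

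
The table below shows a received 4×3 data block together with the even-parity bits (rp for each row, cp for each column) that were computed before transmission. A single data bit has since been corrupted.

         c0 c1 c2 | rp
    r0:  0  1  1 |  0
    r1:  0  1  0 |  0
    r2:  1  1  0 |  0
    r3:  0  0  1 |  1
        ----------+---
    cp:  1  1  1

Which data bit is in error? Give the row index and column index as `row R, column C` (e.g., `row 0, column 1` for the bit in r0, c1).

Recompute each row's even parity and compare to rp:
  r0: data parity 0, sent rp 0 → ok
  r1: data parity 1, sent rp 0 → mismatch
  r2: data parity 0, sent rp 0 → ok
  r3: data parity 1, sent rp 1 → ok
Recompute each column's even parity and compare to cp:
  c0: data parity 1, sent cp 1 → ok
  c1: data parity 1, sent cp 1 → ok
  c2: data parity 0, sent cp 1 → mismatch
Exactly one row (r1) and one column (c2) fail → the flipped bit is at their intersection.

row 1, column 2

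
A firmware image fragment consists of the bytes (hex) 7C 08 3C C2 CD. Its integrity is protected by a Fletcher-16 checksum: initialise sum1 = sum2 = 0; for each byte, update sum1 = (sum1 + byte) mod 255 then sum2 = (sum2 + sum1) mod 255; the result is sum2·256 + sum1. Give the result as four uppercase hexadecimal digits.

Running sums (mod 255):
  after byte 0 (7C): sum1=124, sum2=124
  after byte 1 (08): sum1=132, sum2=1
  after byte 2 (3C): sum1=192, sum2=193
  after byte 3 (C2): sum1=131, sum2=69
  after byte 4 (CD): sum1=81, sum2=150
Checksum = sum2·256 + sum1 = 150·256 + 81 = 38481 = 0x9651.

9651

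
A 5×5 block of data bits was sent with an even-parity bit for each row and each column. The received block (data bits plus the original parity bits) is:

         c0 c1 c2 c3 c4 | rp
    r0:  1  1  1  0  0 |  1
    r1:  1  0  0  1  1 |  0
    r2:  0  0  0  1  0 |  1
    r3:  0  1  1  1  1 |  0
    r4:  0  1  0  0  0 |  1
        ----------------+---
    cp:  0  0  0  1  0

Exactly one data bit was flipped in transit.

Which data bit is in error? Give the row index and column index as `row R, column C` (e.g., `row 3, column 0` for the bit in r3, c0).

Recompute each row's even parity and compare to rp:
  r0: data parity 1, sent rp 1 → ok
  r1: data parity 1, sent rp 0 → mismatch
  r2: data parity 1, sent rp 1 → ok
  r3: data parity 0, sent rp 0 → ok
  r4: data parity 1, sent rp 1 → ok
Recompute each column's even parity and compare to cp:
  c0: data parity 0, sent cp 0 → ok
  c1: data parity 1, sent cp 0 → mismatch
  c2: data parity 0, sent cp 0 → ok
  c3: data parity 1, sent cp 1 → ok
  c4: data parity 0, sent cp 0 → ok
Exactly one row (r1) and one column (c1) fail → the flipped bit is at their intersection.

row 1, column 1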